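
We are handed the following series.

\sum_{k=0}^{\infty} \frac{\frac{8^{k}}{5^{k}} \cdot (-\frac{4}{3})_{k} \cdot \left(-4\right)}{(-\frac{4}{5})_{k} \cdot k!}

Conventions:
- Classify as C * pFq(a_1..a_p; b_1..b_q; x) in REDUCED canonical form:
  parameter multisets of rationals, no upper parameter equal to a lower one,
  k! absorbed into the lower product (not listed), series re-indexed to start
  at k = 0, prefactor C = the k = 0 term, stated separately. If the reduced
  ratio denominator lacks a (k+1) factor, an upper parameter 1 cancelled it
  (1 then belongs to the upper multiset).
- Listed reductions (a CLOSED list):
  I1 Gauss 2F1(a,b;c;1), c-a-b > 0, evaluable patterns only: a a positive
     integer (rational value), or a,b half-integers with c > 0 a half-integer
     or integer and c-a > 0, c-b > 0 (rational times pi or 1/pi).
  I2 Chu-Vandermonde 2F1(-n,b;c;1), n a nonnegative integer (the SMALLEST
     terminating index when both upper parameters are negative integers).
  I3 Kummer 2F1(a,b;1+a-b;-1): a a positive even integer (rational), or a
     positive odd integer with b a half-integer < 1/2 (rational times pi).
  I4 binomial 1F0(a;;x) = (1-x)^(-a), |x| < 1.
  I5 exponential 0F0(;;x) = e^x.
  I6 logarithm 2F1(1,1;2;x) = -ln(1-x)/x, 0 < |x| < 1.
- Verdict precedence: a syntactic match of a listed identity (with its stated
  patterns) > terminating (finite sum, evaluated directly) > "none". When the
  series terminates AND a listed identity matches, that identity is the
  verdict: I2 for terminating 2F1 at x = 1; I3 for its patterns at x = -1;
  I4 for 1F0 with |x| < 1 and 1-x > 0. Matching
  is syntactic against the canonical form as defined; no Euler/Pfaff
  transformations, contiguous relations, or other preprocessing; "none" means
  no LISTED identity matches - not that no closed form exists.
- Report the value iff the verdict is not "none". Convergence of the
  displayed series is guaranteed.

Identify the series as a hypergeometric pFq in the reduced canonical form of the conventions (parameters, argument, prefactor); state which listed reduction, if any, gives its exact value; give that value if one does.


With C = -4: the canonical form is 1F1(-\frac{4}{3}; -\frac{4}{5}; \frac{8}{5}). Verdict: none. No listed pattern accepts 1F1(-\frac{4}{3}; -\frac{4}{5}; \frac{8}{5}).

Key step: x = \frac{8}{5} and the two geometric factors (prefactor -4) combine into one argument.
Term ratio: r(k) = \frac{8}{5} * (k-\frac{4}{3}) / [(k-\frac{4}{5}) (k+1)] - poly over poly, x = \frac{8}{5} from leading terms; C = -4 at k = 0.


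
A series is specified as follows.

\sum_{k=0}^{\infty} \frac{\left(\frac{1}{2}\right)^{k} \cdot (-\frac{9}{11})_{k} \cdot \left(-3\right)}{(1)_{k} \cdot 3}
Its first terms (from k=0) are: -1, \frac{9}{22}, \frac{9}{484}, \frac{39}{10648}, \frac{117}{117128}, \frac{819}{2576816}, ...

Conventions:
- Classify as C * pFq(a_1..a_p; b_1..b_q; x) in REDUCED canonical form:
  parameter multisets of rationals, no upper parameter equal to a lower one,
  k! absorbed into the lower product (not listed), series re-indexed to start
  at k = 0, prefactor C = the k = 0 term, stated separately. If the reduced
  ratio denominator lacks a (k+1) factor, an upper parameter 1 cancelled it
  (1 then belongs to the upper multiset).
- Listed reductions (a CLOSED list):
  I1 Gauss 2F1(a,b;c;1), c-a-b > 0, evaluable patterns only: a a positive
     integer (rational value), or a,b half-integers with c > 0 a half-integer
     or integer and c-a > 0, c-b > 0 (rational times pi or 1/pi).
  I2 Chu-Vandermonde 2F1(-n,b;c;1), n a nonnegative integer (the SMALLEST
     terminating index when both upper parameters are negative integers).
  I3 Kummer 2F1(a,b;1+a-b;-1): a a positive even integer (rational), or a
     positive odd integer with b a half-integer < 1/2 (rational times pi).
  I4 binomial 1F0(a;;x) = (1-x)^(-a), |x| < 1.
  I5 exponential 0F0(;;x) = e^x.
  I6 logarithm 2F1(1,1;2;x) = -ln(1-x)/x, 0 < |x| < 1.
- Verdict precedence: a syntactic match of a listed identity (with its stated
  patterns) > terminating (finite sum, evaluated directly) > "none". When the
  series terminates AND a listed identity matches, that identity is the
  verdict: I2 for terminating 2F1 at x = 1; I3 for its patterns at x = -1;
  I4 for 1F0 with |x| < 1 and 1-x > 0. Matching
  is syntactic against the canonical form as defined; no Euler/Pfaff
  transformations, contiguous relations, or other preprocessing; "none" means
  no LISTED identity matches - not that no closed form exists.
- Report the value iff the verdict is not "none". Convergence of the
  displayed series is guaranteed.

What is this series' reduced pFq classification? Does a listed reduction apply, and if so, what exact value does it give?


x = \frac{1}{2} here; the reduced form reads 1F0, upper {-\frac{9}{11}}, lower {-}, C = -1. Verdict: this is binomial (I4) (the 1F0 binomial series: exponent 9/11, x = \frac{1}{2}). Hence: \left(-1\right) \cdot \left(\frac{1}{2}\right)^{\frac{9}{11}}.

Structural cue: t_0 being -1, the constant factors (prefactor -1) combine into one prefactor.
Consecutive-term ratio: r(k) = \frac{1}{2} * (k-\frac{9}{11}) / [(k+1)] - rational in k. x = \frac{1}{2}; t_0 = -1; negate the roots.


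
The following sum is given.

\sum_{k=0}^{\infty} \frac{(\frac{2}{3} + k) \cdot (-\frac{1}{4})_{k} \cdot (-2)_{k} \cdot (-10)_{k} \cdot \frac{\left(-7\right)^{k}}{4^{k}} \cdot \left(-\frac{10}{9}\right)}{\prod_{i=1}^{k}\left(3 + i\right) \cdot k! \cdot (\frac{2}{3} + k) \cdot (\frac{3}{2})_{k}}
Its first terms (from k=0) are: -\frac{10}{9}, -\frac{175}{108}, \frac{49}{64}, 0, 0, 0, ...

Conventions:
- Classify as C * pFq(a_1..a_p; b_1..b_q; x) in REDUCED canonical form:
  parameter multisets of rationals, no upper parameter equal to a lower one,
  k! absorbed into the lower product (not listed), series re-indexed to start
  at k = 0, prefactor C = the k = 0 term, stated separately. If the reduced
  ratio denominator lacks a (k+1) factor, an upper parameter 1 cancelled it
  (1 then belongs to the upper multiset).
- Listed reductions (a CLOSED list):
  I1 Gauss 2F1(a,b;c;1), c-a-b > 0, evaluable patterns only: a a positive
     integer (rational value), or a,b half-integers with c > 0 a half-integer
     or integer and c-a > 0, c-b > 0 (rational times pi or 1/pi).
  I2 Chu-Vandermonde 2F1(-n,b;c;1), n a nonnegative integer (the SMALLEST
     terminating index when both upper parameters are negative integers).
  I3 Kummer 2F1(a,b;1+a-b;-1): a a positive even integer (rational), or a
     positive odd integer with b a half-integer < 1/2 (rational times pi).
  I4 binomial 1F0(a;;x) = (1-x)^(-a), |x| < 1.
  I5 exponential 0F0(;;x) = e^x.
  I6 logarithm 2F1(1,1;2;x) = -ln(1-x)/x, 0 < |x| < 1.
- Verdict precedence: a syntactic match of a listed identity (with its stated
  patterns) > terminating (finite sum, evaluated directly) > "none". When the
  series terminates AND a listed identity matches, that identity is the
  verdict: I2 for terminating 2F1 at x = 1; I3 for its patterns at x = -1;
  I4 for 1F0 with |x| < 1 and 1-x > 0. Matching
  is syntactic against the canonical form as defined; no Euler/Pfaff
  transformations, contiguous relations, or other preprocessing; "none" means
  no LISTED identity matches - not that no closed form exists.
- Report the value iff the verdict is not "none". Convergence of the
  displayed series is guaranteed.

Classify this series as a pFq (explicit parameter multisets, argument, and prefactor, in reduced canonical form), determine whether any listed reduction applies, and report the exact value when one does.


Canonical form: C = -\frac{10}{9} times 3F2 with upper {-10, -2, -\frac{1}{4}}, lower {\frac{3}{2}, 4}, x = -\frac{7}{4}. Verdict: terminating - upper -2 stops the sum at k = 2; the 3 terms are added exactly. Sum: -\frac{3397}{1728}.

Structural cue: from the first term -\frac{10}{9}: the factor k + 2/3 cancels (top and bottom), leaving C = -10/9.
Step ratio: r(k) = -\frac{7}{4} * (k-10) (k-2) (k-\frac{1}{4}) / [(k+\frac{3}{2}) (k+4) (k+1)] - rational; roots negated = parameters, x = -\frac{7}{4}, C = -\frac{10}{9}.


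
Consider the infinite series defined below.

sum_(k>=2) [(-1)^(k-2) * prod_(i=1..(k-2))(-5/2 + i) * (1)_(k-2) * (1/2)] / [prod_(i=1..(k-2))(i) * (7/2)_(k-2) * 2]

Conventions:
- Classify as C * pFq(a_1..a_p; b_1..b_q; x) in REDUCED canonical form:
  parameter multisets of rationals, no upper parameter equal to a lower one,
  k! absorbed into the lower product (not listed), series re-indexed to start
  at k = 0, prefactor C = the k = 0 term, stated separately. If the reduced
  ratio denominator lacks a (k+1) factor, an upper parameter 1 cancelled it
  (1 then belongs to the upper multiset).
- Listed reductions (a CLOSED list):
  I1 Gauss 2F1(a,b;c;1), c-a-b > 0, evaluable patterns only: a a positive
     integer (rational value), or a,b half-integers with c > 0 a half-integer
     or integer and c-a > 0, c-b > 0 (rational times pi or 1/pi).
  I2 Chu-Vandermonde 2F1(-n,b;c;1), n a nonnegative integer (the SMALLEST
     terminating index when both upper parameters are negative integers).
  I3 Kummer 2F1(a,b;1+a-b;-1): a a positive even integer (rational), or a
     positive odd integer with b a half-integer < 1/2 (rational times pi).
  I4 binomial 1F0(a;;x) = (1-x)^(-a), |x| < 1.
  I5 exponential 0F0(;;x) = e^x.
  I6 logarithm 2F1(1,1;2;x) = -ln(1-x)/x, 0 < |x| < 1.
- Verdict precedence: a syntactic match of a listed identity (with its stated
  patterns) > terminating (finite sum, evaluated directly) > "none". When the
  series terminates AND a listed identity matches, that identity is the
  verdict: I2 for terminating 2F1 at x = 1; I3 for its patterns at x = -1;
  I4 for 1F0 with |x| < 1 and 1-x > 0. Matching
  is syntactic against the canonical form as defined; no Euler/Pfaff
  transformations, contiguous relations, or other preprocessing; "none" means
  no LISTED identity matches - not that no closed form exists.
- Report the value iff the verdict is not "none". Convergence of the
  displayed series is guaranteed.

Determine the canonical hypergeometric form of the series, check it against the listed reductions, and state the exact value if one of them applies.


The series (x = -1) is 2F1: upper {-3/2, 1}, lower {7/2}, prefactor 1/4. Verdict: Kummer (I3) applies (x = -1; c = 7/2 equals 1+a-b for upper {-3/2, 1}: listed pattern). Hence: (15/128) * pi.

Key step: from the first term 1/4: the constant factors (C = 1/4, x = -1) combine into one prefactor.
Step ratio: r(k) = (-1) * (k-3/2) (k+1) / [(k+7/2) (k+1)] - rational; roots negated = parameters, x = (-1), C = 1/4.


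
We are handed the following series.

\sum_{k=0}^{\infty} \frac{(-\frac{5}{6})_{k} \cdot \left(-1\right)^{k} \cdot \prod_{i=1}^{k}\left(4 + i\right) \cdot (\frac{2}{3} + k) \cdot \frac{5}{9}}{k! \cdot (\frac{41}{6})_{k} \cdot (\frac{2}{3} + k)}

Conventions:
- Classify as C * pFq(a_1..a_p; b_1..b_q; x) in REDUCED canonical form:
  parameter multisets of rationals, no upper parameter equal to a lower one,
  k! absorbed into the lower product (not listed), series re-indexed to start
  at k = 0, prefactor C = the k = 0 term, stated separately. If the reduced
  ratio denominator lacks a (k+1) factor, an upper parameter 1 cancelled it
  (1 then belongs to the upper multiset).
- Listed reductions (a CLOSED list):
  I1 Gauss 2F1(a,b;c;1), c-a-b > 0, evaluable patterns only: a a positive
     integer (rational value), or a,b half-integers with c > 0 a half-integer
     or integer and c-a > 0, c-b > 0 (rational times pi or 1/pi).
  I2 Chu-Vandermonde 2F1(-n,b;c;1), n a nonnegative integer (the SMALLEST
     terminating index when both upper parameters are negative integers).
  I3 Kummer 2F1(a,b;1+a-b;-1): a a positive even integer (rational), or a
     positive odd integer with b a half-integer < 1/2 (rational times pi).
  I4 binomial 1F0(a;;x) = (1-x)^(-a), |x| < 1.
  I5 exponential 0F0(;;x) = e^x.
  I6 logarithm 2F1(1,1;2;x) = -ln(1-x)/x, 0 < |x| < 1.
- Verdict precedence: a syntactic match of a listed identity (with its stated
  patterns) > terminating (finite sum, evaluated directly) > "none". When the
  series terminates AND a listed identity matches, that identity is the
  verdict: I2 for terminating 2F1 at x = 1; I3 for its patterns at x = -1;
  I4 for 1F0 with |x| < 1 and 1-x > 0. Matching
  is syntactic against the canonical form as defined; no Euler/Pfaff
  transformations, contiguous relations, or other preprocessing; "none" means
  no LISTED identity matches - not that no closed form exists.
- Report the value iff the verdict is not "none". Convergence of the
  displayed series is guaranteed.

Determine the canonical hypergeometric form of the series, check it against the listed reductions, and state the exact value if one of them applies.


x = -1 here; the reduced form reads 2F1, upper {-\frac{5}{6}, 5}, lower {\frac{41}{6}}, C = \frac{5}{9}. Verdict: none here - no I1-I6 shape fits x = -1 with lower {\frac{41}{6}}.

Structural cue: from the first term \frac{5}{9}: the running product (prefactor 5/9) telescopes to a rising factorial.
Consecutive-term ratio: r(k) = -1 * (k-\frac{5}{6}) (k+5) / [(k+\frac{41}{6}) (k+1)] - rational in k, leading ratio -1; with t_0 = \frac{5}{9}, classification follows.


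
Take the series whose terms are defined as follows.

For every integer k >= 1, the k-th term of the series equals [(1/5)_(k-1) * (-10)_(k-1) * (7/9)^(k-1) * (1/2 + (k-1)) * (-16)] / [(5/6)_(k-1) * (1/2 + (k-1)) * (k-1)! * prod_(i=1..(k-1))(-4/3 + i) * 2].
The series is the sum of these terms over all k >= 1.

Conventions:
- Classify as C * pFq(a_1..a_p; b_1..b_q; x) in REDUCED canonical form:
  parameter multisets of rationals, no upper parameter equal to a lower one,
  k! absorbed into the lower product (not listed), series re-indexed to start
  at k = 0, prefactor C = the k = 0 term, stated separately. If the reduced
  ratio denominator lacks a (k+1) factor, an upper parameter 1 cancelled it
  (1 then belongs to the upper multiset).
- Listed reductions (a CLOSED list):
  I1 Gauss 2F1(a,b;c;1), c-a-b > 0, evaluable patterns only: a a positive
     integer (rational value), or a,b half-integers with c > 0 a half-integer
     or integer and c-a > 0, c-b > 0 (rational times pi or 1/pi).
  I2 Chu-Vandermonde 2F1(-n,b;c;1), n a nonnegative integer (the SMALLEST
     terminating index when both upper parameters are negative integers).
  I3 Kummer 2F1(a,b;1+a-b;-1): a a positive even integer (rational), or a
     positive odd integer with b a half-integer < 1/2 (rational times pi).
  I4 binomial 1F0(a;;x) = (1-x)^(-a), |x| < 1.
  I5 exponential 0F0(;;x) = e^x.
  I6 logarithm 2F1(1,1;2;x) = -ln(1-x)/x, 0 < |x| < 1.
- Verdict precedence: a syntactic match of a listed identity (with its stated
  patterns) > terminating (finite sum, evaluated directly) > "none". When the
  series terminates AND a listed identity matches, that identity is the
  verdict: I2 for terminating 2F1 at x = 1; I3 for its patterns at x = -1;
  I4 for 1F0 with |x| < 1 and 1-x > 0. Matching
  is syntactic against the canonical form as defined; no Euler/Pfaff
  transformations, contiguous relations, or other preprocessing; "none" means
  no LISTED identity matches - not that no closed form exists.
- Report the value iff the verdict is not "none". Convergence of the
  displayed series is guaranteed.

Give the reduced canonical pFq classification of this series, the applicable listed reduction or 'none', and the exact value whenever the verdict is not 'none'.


Reduced: x = 7/9, 2F2, upper = {-10, 1/5}, lower = {-1/3, 5/6}, C = -8. Verdict: terminating - no listed pattern fits, but -10 in the upper list cuts the series at k = 10; direct evaluation. Exact value: 6049446653770332244047624/1793634110134466552734375.

First insight: t_0 being -8, the constant factors (prefactor -8) combine into one prefactor.
Step ratio: r(k) = (7/9) * (k-10) (k+1/5) / [(k-1/3) (k+5/6) (k+1)] ; factor over Q: parameters, x = (7/9), and C = -8.


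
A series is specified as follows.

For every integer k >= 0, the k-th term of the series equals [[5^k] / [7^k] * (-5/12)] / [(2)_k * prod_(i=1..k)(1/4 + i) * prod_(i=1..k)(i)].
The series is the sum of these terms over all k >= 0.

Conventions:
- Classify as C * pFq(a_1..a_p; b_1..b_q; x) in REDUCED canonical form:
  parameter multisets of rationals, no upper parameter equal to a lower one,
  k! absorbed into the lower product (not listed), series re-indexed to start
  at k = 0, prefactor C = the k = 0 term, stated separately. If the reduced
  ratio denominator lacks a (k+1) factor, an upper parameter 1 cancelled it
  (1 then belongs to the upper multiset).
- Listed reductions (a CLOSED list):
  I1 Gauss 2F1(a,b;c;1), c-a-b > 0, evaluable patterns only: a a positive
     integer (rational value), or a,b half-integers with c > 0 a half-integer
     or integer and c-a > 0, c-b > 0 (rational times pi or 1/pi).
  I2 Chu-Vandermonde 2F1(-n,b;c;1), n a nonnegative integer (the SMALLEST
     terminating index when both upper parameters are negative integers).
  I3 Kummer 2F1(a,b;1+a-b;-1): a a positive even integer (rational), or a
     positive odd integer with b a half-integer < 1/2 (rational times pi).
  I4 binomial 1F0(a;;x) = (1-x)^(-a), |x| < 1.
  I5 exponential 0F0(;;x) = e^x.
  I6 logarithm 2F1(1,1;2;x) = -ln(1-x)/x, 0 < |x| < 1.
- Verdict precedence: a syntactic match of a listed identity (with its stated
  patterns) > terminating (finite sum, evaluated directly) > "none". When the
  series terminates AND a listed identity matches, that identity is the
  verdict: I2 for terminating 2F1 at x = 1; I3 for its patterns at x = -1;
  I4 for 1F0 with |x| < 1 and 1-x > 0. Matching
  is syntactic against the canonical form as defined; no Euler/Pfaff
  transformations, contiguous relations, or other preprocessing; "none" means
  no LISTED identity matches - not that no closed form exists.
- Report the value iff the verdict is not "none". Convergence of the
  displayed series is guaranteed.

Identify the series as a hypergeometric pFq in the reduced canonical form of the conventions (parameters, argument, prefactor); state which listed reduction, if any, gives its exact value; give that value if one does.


The series (x = 5/7) is 0F2: upper {-}, lower {5/4, 2}, prefactor -5/12. Verdict: none - this 0F2 at x = 5/7 matches no listed pattern, and upper {-} holds no stopper.

Key observation: from the first term -5/12: the lower running product (C = -5/12) is a rising factorial.
Step ratio: r(k) = (5/7) * 1 / [(k+5/4) (k+2) (k+1)] - rational; roots negated = parameters, x = (5/7), C = -5/12.


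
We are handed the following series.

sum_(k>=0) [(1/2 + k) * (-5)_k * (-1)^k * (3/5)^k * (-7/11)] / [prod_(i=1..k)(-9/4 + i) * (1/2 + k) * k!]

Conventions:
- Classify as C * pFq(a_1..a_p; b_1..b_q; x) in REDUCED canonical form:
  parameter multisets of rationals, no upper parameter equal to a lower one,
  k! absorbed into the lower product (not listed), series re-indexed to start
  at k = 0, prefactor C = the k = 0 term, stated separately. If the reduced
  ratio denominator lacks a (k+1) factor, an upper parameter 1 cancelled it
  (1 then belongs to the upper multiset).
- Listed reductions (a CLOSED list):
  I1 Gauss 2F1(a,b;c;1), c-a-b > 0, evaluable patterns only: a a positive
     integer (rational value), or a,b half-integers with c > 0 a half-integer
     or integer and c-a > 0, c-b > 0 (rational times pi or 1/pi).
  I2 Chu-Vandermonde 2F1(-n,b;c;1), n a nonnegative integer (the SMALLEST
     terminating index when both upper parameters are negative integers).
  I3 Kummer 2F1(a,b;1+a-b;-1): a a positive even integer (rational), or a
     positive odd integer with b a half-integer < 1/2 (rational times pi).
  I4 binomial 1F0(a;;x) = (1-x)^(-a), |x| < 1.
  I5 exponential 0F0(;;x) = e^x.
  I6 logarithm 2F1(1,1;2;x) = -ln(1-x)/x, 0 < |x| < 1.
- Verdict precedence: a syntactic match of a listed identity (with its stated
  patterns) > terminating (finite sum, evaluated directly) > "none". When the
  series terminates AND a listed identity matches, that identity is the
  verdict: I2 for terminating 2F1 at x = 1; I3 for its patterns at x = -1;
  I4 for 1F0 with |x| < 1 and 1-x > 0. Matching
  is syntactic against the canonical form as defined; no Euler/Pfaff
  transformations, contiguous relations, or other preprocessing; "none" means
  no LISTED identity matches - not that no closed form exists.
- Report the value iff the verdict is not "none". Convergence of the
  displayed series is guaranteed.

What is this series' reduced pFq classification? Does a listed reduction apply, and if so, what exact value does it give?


Prefactor -7/11, argument -3/5: 1F1 with upper {-5} over lower {-5/4}. Verdict: terminating - the sum ends at index 5 because -5 is a negative integer; exact evaluation follows. Sum: -25247369/1890625.

The tell: t_0 being -7/11, striking the common factor k + 1/2 reduces the term (C = -7/11, x = -3/5).
Ratio: r(k) = (-3/5) * (k-5) / [(k-5/4) (k+1)] - poly over poly, x = (-3/5) from leading terms; C = -7/11 at k = 0.


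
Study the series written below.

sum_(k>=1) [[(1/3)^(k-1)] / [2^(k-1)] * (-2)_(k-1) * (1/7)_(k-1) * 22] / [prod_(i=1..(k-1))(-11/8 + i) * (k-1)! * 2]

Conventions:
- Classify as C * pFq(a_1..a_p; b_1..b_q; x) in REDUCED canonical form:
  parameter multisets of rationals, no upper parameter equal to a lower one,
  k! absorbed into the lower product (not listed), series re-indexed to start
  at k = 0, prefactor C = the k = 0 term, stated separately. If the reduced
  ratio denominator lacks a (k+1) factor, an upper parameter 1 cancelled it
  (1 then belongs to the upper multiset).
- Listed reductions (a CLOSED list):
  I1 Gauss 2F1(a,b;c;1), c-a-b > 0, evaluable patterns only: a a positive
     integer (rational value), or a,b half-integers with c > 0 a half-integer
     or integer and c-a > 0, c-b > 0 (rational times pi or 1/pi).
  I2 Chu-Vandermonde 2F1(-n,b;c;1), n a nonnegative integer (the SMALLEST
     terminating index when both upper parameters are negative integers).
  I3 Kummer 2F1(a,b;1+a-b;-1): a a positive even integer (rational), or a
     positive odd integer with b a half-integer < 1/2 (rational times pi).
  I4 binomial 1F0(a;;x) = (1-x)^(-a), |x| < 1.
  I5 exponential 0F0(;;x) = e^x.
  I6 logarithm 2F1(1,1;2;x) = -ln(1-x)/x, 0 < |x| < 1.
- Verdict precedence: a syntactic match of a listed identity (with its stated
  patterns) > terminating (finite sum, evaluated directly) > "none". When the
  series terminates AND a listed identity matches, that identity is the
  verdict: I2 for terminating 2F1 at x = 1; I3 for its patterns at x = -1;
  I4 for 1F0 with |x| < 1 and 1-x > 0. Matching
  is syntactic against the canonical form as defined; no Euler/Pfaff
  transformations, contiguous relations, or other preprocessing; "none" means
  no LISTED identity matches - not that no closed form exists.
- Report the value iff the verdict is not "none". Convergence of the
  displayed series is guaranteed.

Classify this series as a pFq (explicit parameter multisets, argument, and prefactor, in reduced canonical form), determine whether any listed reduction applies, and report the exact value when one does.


Classification (C = 11): 2F1 with upper {-2, 1/7}, lower {-3/8}, argument x = 1/6. Verdict: terminating (-2 upstairs). 3 nonzero terms in all; added directly. Its exact value is 80597/6615.

Key step: x = (1/6) and the constant factors (C = 11, x = 1/6) combine into one prefactor.
Consecutive-term ratio: r(k) = (1/6) * (k-2) (k+1/7) / [(k-3/8) (k+1)] - poly over poly, x = (1/6) from leading terms; C = 11 at k = 0.


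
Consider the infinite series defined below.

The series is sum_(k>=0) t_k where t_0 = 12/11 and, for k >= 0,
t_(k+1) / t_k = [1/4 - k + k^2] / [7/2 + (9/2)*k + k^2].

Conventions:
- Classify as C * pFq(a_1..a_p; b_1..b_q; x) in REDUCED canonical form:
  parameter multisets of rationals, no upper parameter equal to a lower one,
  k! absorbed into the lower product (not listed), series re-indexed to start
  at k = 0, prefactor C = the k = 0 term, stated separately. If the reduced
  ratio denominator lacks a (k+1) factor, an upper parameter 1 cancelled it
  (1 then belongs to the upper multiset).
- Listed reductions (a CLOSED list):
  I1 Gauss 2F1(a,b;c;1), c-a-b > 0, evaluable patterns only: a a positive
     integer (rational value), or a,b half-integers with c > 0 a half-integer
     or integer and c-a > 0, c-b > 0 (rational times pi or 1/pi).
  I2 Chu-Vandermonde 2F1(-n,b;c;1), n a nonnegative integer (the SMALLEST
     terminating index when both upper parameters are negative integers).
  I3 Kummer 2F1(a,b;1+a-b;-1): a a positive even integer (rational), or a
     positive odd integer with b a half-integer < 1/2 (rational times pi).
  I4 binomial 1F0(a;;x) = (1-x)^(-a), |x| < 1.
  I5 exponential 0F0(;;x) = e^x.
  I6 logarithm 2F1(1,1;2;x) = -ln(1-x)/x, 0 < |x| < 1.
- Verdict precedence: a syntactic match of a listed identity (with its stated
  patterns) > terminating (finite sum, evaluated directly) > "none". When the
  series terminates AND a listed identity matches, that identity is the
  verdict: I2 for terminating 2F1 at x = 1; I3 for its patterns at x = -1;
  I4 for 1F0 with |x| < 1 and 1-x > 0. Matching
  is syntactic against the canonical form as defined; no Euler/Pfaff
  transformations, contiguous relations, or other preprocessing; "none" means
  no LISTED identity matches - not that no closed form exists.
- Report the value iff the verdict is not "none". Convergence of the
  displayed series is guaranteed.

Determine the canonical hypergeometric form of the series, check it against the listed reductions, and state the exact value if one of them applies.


The series (x = 1) is 2F1: upper {-1/2, -1/2}, lower {7/2}, prefactor 12/11. Verdict: Gauss (I1, half-integer pattern) fires (x = 1; upper {-1/2, -1/2} half-integers, c = 7/2 in the evaluable pattern). Hence: (525/1408) * pi.

The tell: with t_0 = 12/11, the expanded ratio factors over Q; C = 12/11, x = 1, roots give parameters.
Adjacent-term ratio: r(k) = 1 * (k-1/2) (k-1/2) / [(k+7/2) (k+1)] - rational; roots negated = parameters, x = 1, C = 12/11.


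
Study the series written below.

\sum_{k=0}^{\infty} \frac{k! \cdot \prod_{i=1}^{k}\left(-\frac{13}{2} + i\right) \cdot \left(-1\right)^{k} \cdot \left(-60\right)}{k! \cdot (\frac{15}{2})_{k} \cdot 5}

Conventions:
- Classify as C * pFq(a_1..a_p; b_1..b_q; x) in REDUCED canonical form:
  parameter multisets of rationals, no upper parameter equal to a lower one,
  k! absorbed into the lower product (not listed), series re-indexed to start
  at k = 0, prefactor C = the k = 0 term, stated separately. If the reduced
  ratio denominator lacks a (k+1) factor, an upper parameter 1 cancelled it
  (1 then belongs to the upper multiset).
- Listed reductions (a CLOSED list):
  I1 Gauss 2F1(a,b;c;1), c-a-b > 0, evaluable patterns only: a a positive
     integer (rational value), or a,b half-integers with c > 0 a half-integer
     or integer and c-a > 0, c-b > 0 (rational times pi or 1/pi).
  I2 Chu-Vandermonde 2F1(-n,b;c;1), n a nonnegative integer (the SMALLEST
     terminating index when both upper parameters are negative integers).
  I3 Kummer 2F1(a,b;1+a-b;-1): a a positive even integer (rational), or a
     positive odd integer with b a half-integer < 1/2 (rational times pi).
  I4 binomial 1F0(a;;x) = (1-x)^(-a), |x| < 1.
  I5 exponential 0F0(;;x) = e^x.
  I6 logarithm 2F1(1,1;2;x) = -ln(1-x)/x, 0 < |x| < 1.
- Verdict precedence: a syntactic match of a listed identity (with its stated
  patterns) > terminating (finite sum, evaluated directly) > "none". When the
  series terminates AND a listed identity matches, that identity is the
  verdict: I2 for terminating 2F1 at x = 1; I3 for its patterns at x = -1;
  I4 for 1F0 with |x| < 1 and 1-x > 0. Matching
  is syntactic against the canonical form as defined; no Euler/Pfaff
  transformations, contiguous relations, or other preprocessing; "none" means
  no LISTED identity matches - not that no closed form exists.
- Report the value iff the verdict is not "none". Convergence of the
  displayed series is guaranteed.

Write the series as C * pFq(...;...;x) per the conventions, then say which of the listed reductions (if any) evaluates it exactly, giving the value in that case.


At argument -1: a 2F1 with upper {-\frac{11}{2}, 1}, lower {\frac{15}{2}}, scaled by C = -12. Verdict at x = -1: the Kummer evaluation I3 matches (x = -1; c = \frac{15}{2} equals 1+a-b for upper {-\frac{11}{2}, 1}: listed pattern). Exact value: \left(-\frac{9009}{1024}\right) \cdot \pi.

Structural cue: with t_0 = -12, the factorial ratio (C = -12) (k+a-1)!/(a-1)! is a rising factorial (a)_k.
Term ratio: r(k) = -1 * (k-\frac{11}{2}) (k+1) / [(k+\frac{15}{2}) (k+1)] ; factor over Q: parameters, x = -1, and C = -12.


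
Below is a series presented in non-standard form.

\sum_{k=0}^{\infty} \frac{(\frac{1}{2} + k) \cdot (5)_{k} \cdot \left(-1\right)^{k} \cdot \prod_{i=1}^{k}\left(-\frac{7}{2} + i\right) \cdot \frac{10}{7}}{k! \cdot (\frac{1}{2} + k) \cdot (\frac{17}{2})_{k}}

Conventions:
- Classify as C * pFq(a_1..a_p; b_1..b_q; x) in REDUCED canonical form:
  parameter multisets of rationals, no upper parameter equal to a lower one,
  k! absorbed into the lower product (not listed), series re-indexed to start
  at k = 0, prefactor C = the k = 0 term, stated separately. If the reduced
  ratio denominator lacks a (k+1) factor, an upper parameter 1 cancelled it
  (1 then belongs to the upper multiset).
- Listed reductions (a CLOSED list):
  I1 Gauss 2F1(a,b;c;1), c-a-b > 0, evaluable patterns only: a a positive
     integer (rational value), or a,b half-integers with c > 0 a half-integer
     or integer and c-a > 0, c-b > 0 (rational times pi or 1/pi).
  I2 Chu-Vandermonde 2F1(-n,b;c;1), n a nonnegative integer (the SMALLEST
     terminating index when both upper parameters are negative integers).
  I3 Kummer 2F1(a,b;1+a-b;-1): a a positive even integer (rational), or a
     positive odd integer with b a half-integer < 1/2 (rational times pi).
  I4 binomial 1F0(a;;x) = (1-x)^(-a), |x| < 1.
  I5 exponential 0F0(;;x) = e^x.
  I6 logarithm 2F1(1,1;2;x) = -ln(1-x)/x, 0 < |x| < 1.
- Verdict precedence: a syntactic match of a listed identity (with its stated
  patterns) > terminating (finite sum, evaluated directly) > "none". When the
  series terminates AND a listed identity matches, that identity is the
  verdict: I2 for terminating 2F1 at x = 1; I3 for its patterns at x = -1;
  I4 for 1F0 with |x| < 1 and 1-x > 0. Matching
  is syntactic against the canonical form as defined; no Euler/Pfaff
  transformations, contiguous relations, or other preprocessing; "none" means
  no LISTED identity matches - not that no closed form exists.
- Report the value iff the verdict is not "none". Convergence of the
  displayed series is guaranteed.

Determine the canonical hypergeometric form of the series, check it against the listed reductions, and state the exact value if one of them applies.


Canonical form: C = \frac{10}{7} times 2F1 with upper {-\frac{5}{2}, 5}, lower {\frac{17}{2}}, x = -1. Verdict (x = -1): the Kummer evaluation I3 applies (x = -1; c = \frac{17}{2} equals 1+a-b for upper {-\frac{5}{2}, 5}: listed pattern). Sum: \frac{96525}{65536} \cdot \pi.

Structural cue: with t_0 = \frac{10}{7}, the running product (prefactor 10/7) telescopes to a rising factorial.
Step ratio: r(k) = -1 * (k-\frac{5}{2}) (k+5) / [(k+\frac{17}{2}) (k+1)] - rational in k, leading ratio -1; with t_0 = \frac{10}{7}, classification follows.


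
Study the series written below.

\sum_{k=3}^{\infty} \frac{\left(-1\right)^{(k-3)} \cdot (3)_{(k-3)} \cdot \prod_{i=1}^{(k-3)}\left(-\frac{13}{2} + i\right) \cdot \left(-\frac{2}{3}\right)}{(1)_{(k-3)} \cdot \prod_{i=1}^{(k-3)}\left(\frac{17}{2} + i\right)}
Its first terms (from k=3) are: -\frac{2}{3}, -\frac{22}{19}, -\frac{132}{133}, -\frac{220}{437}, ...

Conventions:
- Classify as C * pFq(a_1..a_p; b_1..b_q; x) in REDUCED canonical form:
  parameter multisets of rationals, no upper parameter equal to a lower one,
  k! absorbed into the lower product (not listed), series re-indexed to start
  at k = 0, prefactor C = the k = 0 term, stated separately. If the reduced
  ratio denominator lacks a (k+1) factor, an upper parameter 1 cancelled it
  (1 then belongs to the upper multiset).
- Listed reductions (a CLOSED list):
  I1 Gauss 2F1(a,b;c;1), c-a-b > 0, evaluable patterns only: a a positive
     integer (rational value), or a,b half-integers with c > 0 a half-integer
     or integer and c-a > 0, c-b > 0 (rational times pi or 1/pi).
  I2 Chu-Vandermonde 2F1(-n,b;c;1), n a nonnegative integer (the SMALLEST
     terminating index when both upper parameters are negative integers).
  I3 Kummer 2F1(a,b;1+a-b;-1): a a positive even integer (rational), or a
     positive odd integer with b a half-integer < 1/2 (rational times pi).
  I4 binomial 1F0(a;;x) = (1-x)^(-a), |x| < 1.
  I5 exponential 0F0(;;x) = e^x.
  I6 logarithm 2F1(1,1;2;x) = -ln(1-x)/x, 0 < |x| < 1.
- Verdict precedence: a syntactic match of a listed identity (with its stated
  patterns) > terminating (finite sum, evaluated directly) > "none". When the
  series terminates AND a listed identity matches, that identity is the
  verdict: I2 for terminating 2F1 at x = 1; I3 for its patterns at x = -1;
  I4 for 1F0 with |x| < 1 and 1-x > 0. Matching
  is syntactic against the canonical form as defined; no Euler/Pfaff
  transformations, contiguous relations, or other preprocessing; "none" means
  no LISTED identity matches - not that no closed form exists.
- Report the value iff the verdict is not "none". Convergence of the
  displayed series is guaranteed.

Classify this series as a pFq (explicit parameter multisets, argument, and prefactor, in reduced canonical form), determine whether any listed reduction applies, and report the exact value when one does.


Key observation: x = -1 and (1)_k (C = -2/3) is k! itself.
Step ratio: r(k) = -1 * (k-\frac{11}{2}) (k+3) / [(k+\frac{19}{2}) (k+1)] - rational; roots negated = parameters, x = -1, C = -\frac{2}{3}.

x = -1 here; the reduced form reads 2F1, upper {-\frac{11}{2}, 3}, lower {\frac{19}{2}}, C = -\frac{2}{3}. Verdict: the Kummer evaluation I3 fires (x = -1; c = \frac{19}{2} equals 1+a-b for upper {-\frac{11}{2}, 3}: listed pattern). Its exact value is \left(-\frac{36465}{32768}\right) \cdot \pi.


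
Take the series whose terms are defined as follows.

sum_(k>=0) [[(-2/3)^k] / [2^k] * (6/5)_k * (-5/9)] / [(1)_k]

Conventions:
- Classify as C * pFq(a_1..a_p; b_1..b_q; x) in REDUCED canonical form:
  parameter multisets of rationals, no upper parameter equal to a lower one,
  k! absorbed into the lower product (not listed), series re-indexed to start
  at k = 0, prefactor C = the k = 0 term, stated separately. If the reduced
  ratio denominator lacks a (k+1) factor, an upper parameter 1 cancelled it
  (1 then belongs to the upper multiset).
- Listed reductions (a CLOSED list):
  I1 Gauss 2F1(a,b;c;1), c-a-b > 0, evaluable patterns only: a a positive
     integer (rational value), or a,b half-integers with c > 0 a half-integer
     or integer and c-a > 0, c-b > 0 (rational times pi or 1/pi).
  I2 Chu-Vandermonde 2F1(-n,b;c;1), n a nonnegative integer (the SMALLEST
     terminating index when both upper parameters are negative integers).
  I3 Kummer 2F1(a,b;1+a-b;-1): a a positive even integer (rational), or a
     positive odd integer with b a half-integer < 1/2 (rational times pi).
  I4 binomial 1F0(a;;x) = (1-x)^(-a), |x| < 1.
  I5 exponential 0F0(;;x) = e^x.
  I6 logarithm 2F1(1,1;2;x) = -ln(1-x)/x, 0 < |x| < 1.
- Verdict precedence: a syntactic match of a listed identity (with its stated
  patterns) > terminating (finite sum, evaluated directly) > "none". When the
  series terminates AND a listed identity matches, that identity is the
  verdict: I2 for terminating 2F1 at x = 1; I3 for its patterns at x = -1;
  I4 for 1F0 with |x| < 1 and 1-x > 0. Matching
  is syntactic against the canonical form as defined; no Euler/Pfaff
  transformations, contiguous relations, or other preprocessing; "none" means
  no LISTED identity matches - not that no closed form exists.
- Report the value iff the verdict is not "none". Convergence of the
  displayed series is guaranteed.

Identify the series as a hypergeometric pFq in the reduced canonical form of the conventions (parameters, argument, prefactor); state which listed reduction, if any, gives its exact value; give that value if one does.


Reduced: x = -1/3, 1F0, upper = {6/5}, lower = {-}, C = -5/9. Verdict: the binomial series (I4) matches (the 1F0 binomial series: exponent -6/5, x = -1/3). Sum: (-5/9) * (4/3)^(-6/5).

Key step: from the first term -5/9: the two k-th powers (C = -5/9, x = -1/3) combine into one argument.
Term ratio: r(k) = (-1/3) * (k+6/5) / [(k+1)] - rational; roots negated = parameters, x = (-1/3), C = -5/9.


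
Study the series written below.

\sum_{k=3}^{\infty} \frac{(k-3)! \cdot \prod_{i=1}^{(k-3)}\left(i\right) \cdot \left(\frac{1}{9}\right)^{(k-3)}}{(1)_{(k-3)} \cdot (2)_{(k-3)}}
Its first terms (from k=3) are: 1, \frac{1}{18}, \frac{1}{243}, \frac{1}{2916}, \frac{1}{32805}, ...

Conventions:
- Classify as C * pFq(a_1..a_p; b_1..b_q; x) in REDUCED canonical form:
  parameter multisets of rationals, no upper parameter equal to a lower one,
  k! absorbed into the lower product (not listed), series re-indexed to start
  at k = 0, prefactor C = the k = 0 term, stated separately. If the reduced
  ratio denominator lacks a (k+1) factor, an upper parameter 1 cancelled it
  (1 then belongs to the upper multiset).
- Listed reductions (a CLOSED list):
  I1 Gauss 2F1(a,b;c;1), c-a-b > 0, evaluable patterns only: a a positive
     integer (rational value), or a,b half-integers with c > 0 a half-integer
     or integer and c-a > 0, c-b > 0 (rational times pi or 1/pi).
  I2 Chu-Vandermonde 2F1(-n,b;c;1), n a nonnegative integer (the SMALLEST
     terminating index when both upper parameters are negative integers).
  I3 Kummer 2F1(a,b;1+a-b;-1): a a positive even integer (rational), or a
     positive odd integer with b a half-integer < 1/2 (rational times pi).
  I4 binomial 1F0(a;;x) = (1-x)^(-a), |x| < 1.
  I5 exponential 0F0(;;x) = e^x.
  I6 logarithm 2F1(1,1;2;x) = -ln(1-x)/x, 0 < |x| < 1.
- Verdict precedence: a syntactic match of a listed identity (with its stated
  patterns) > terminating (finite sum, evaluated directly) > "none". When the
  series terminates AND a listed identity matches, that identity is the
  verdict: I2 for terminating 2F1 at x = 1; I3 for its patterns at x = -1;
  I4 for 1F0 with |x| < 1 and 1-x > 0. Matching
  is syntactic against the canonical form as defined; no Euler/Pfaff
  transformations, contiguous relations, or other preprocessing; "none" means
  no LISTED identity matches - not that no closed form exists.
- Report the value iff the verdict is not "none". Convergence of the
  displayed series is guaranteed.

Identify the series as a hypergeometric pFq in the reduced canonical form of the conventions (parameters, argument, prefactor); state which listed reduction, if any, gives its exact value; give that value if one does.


x = \frac{1}{9} here; the reduced form reads 2F1, upper {1, 1}, lower {2}, C = 1. Verdict at x = \frac{1}{9}: logarithm (I6) matches (the logarithm: parameters (1,1;2), x = \frac{1}{9}). Sum: \left(-9\right) \cdot \ln\left(\frac{8}{9}\right).

The tell: with t_0 = 1, the factorial ratio (C = 1) (k+a-1)!/(a-1)! is a rising factorial (a)_k.
Term ratio: r(k) = \frac{1}{9} * (k+1) (k+1) / [(k+2) (k+1)] ; factor over Q: parameters, x = \frac{1}{9}, and C = 1.


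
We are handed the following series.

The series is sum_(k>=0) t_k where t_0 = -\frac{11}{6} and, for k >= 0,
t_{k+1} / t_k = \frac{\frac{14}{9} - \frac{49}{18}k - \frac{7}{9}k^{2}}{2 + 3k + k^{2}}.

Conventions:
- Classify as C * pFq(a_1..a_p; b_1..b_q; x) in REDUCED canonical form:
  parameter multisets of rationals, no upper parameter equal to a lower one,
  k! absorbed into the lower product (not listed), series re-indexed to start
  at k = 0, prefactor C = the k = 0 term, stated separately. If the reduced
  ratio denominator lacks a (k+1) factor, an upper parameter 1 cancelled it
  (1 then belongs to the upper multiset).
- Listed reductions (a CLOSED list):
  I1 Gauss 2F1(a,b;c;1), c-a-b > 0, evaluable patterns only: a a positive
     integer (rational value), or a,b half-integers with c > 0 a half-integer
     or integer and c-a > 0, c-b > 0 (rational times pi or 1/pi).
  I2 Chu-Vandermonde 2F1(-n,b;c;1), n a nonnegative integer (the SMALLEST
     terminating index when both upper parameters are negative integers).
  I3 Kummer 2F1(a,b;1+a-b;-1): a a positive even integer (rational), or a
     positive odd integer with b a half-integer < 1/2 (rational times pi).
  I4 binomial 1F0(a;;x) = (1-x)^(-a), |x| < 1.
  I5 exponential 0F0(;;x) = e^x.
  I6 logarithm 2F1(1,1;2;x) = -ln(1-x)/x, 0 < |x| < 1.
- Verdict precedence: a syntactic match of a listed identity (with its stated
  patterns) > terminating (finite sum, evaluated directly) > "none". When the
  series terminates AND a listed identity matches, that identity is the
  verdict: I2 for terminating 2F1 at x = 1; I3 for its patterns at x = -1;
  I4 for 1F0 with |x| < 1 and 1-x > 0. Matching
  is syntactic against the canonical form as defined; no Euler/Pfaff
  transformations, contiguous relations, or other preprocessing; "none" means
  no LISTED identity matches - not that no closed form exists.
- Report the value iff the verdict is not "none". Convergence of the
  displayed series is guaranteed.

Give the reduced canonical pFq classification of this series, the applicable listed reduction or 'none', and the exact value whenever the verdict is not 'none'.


The series (x = -\frac{7}{9}) is 2F1: upper {-\frac{1}{2}, 4}, lower {2}, prefactor -\frac{11}{6}. Verdict: none (x = -\frac{7}{9}): each listed identity misses the multisets {-\frac{1}{2}, 4} ; {2}.

Key step: t_0 = -\frac{11}{6} here, and roots of the ratio polynomials (C = -11/6) are the negated parameters.
Step ratio: r(k) = -\frac{7}{9} * (k-\frac{1}{2}) (k+4) / [(k+2) (k+1)] ; factor over Q: parameters, x = -\frac{7}{9}, and C = -\frac{11}{6}.
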